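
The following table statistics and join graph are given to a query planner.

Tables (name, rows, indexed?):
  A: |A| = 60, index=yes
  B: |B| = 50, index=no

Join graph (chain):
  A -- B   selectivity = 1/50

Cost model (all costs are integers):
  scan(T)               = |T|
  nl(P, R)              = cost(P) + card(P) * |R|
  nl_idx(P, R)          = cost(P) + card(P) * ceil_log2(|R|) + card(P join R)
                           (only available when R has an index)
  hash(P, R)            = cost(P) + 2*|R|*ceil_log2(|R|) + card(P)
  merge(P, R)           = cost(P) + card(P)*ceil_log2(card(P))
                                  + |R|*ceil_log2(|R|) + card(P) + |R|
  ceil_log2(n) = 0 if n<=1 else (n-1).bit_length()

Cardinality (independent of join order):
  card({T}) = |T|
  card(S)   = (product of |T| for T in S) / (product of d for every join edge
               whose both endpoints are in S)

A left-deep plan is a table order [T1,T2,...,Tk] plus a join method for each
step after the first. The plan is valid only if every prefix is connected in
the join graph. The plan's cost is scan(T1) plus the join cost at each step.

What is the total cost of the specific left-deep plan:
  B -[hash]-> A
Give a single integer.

820

step 1: scan B: cost=50, card=50
step 2: join A via hash
    card(P join A) = 50*60/(50) = 60
    cost = 50 + 2*60*6 + 50 = 820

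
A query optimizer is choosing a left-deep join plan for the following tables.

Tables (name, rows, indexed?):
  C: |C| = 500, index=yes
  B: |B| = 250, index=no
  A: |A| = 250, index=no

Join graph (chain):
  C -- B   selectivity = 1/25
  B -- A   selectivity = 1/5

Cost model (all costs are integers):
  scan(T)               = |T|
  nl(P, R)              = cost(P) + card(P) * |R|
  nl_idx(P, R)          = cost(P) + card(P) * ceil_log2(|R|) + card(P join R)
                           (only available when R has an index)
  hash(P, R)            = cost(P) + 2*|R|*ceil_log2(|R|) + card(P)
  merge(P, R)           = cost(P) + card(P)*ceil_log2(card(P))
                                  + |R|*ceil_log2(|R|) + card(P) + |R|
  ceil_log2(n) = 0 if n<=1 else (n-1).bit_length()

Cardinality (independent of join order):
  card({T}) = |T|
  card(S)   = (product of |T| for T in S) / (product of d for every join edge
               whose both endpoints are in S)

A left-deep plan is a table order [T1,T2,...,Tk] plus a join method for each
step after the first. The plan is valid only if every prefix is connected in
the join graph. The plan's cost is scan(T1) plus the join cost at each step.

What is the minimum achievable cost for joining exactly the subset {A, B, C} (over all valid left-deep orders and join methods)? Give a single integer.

Selinger DP over subsets of {A,B,C}:
  {C}: scan cost=500, card=500
  {B}: scan cost=250, card=250
  {A}: scan cost=250, card=250
  {BC}: card=5000; try (B,hash)→5000, (C,merge)→7500, (C,nl_idx)→7500, (B,merge)→7750, (C,hash)→9500, (C,nl)→125250 …(+1); best=5000 via (B,hash)
  {AB}: card=12500; try (B,hash)→4500, (A,hash)→4500, (B,merge)→4750, (A,merge)→4750, (B,nl)→62750, (A,nl)→62750; best=4500 via (B,hash)
  {ABC}: card=250000; try (A,hash)→14000, (C,hash)→26000, (A,merge)→77250, (C,merge)→197000, (C,nl_idx)→367000, (A,nl)→1255000 …(+1); best=14000 via (A,hash)

14000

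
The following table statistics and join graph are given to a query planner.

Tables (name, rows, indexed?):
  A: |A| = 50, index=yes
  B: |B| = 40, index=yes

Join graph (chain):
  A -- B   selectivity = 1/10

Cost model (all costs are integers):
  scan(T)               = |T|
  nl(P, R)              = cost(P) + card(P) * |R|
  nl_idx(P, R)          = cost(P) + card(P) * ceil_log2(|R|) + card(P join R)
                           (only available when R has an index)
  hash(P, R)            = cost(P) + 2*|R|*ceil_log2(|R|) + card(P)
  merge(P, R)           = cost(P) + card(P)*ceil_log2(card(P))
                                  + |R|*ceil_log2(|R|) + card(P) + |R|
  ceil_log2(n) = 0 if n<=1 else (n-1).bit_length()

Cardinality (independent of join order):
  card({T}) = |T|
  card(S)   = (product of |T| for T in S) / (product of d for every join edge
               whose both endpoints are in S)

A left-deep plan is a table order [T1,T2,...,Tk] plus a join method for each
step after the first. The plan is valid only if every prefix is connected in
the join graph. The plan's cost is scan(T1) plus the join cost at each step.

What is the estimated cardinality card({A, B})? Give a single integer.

Tables in S: A(50), B(40)
Edges inside S: A-B(d=10)
numerator = 50 * 40 = 2000
denominator = 10 = 10
card(S) = 2000 / 10 = 200

200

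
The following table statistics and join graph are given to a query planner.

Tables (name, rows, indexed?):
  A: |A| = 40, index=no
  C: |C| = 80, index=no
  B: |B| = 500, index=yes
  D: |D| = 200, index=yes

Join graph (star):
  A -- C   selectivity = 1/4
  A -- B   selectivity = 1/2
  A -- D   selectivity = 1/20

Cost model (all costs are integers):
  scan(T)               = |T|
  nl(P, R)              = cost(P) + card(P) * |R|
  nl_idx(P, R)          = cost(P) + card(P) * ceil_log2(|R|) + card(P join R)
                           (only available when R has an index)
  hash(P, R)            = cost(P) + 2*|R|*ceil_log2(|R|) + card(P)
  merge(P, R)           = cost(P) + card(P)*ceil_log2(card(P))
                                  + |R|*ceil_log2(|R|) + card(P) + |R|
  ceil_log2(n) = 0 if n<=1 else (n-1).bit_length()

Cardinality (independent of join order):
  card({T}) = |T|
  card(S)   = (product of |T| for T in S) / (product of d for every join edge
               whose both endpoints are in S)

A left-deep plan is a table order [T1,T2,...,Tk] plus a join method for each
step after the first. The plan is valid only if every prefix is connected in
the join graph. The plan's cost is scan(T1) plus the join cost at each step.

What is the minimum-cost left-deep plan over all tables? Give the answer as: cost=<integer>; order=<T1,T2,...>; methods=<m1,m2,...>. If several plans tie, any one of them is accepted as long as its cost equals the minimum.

cost=19280; order=A,D,C,B; methods=nl_idx,hash,hash

Selinger DP (subsets sized 1..n):
  {A}: scan cost=40, card=40
  {C}: scan cost=80, card=80
  {B}: scan cost=500, card=500
  {D}: scan cost=200, card=200
  {AC}: card=800; try (A,hash)→640, (C,merge)→960, (A,merge)→1000, (C,hash)→1200, (C,nl)→3240, (A,nl)→3280; best=640 via (A,hash)
  {AB}: card=10000; try (A,hash)→1480, (B,merge)→5320, (A,merge)→5780, (B,hash)→9080, (B,nl_idx)→10400, (B,nl)→20040 …(+1); best=1480 via (A,hash)
  {AD}: card=400; try (D,nl_idx)→760, (A,hash)→880, (D,merge)→2120, (A,merge)→2280, (D,hash)→3280, (D,nl)→8040 …(+1); best=760 via (D,nl_idx)
  {ABC}: card=200000; try (B,hash)→10440, (C,hash)→12600, (B,merge)→14440, (C,merge)→152120, (B,nl_idx)→207840, (B,nl)→400640 …(+1); best=10440 via (B,hash)
  {ACD}: card=8000; try (C,hash)→2280, (D,hash)→4640, (C,merge)→5400, (D,merge)→11240, (D,nl_idx)→15040, (C,nl)→32760 …(+1); best=2280 via (C,hash)
  {ABD}: card=100000; try (B,merge)→9760, (B,hash)→10160, (D,hash)→14680, (B,nl_idx)→104360, (D,merge)→153280, (D,nl_idx)→181480 …(+2); best=9760 via (B,merge)
  {ABCD}: card=2000000; try (B,hash)→19280, (C,hash)→110880, (B,merge)→119280, (D,hash)→213640, (C,merge)→1810400, (B,nl_idx)→2074280 …(+5); best=19280 via (B,hash)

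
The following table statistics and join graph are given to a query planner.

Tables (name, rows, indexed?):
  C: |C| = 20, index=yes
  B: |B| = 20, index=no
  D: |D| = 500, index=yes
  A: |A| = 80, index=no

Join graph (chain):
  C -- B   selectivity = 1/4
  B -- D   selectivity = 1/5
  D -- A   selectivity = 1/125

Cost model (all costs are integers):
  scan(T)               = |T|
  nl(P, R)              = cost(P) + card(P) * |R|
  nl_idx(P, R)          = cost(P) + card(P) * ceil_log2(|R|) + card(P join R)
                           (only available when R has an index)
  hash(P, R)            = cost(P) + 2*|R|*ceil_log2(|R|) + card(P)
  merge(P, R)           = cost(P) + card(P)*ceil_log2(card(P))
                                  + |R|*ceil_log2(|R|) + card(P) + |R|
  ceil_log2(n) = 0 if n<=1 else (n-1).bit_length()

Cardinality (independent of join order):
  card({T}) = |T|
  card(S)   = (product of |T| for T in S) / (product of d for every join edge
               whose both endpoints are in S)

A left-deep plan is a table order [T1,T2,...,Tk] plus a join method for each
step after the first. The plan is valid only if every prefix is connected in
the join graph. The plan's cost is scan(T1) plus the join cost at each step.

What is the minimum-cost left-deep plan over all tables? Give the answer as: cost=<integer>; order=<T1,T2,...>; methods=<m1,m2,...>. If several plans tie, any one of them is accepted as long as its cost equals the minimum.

cost=3120; order=A,D,B,C; methods=nl_idx,hash,hash

Selinger DP (subsets sized 1..n):
  {C}: scan cost=20, card=20
  {B}: scan cost=20, card=20
  {D}: scan cost=500, card=500
  {A}: scan cost=80, card=80
  {BC}: card=100; try (C,nl_idx)→220, (C,hash)→240, (B,hash)→240, (C,merge)→260, (B,merge)→260, (C,nl)→420 …(+1); best=220 via (C,nl_idx)
  {BD}: card=2000; try (B,hash)→1200, (D,nl_idx)→2200, (D,merge)→5140, (B,merge)→5620, (D,hash)→9040, (D,nl)→10020 …(+1); best=1200 via (B,hash)
  {AD}: card=320; try (D,nl_idx)→1120, (A,hash)→2120, (D,merge)→5720, (A,merge)→6140, (D,hash)→9160, (D,nl)→40080 …(+1); best=1120 via (D,nl_idx)
  {BCD}: card=10000; try (C,hash)→3400, (D,merge)→6020, (D,hash)→9320, (D,nl_idx)→11120, (C,nl_idx)→21200, (C,merge)→25320 …(+2); best=3400 via (C,hash)
  {ABD}: card=1280; try (B,hash)→1640, (A,hash)→4320, (B,merge)→4440, (B,nl)→7520, (A,merge)→25840, (A,nl)→161200; best=1640 via (B,hash)
  {ABCD}: card=6400; try (C,hash)→3120, (C,nl_idx)→14440, (A,hash)→14520, (C,merge)→17120, (C,nl)→27240, (A,merge)→154040 …(+1); best=3120 via (C,hash)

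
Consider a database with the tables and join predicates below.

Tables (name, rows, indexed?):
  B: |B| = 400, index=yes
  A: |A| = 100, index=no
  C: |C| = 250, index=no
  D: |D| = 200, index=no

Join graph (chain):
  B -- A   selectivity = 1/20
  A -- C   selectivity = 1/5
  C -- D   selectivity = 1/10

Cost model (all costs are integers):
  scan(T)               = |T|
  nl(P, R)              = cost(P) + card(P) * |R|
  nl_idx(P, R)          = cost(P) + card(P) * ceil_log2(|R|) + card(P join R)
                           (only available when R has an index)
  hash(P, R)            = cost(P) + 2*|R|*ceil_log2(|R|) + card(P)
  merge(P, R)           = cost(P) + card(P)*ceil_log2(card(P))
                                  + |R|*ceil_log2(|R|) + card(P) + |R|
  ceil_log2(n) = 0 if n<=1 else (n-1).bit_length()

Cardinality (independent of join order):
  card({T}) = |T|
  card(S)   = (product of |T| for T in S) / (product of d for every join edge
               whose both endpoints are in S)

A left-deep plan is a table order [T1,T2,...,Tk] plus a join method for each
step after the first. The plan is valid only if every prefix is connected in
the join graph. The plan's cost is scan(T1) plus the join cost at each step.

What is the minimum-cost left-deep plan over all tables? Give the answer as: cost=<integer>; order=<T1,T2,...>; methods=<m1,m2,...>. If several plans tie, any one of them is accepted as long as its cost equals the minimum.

cost=111400; order=B,A,C,D; methods=hash,hash,hash

Selinger DP (subsets sized 1..n):
  {B}: scan cost=400, card=400
  {A}: scan cost=100, card=100
  {C}: scan cost=250, card=250
  {D}: scan cost=200, card=200
  {AB}: card=2000; try (A,hash)→2200, (B,nl_idx)→3000, (B,merge)→4900, (A,merge)→5200, (B,hash)→7400, (B,nl)→40100 …(+1); best=2200 via (A,hash)
  {AC}: card=5000; try (A,hash)→1900, (C,merge)→3150, (A,merge)→3300, (C,hash)→4200, (C,nl)→25100, (A,nl)→25250; best=1900 via (A,hash)
  {CD}: card=5000; try (D,hash)→3700, (C,merge)→4250, (D,merge)→4300, (C,hash)→4400, (C,nl)→50200, (D,nl)→50250; best=3700 via (D,hash)
  {ABC}: card=100000; try (C,hash)→8200, (B,hash)→14100, (C,merge)→28450, (B,merge)→75900, (B,nl_idx)→146900, (C,nl)→502200 …(+1); best=8200 via (C,hash)
  {ACD}: card=100000; try (D,hash)→10100, (A,hash)→10100, (D,merge)→73700, (A,merge)→74500, (A,nl)→503700, (D,nl)→1001900; best=10100 via (D,hash)
  {ABCD}: card=2000000; try (D,hash)→111400, (B,hash)→117300, (D,merge)→1810000, (B,merge)→1814100, (B,nl_idx)→2910100, (D,nl)→20008200 …(+1); best=111400 via (D,hash)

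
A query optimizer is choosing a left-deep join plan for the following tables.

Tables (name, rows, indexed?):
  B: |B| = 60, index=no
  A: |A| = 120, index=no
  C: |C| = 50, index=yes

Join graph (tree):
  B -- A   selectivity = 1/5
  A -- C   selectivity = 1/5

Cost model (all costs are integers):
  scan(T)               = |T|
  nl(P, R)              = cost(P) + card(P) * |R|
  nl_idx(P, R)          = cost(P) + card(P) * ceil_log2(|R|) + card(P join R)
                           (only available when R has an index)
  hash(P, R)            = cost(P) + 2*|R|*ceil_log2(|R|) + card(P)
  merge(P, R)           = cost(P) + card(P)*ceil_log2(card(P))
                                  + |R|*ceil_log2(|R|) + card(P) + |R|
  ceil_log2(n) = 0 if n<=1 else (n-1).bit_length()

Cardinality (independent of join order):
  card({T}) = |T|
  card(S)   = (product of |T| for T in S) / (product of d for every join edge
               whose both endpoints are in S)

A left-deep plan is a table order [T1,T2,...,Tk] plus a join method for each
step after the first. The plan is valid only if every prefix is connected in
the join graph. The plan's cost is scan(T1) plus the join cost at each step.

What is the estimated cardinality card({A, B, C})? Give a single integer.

Tables in S: A(120), B(60), C(50)
Edges inside S: B-A(d=5), A-C(d=5)
numerator = 120 * 60 * 50 = 360000
denominator = 5 * 5 = 25
card(S) = 360000 / 25 = 14400

14400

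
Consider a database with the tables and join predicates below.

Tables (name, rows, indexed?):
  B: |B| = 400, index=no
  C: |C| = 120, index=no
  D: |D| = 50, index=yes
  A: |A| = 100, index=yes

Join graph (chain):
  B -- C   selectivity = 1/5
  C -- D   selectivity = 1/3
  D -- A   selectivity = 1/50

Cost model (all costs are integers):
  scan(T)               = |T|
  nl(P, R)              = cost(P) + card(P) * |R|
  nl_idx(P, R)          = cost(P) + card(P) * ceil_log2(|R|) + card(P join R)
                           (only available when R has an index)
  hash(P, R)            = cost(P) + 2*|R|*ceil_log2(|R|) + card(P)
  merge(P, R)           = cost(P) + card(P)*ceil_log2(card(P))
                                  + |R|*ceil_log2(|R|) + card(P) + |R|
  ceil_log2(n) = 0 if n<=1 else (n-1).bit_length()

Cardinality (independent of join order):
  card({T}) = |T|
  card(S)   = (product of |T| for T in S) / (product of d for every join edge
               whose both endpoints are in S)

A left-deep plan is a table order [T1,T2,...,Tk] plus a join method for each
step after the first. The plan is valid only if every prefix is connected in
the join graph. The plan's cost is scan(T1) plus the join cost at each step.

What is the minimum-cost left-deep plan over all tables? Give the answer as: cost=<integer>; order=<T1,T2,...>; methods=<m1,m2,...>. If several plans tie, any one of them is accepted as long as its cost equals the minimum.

Selinger DP (subsets sized 1..n):
  {B}: scan cost=400, card=400
  {C}: scan cost=120, card=120
  {D}: scan cost=50, card=50
  {A}: scan cost=100, card=100
  {BC}: card=9600; try (C,hash)→2480, (B,merge)→5080, (C,merge)→5360, (B,hash)→7440, (B,nl)→48120, (C,nl)→48400; best=2480 via (C,hash)
  {CD}: card=2000; try (D,hash)→840, (C,merge)→1360, (D,merge)→1430, (C,hash)→1780, (D,nl_idx)→2840, (C,nl)→6050 …(+1); best=840 via (D,hash)
  {AD}: card=100; try (A,nl_idx)→500, (D,hash)→800, (D,nl_idx)→800, (A,merge)→1200, (D,merge)→1250, (A,hash)→1500 …(+2); best=500 via (A,nl_idx)
  {BCD}: card=160000; try (B,hash)→10040, (D,hash)→12680, (B,merge)→28840, (D,merge)→146830, (D,nl_idx)→220080, (D,nl)→482480 …(+1); best=10040 via (B,hash)
  {ACD}: card=4000; try (C,merge)→2260, (C,hash)→2280, (A,hash)→4240, (C,nl)→12500, (A,nl_idx)→18840, (A,merge)→25640 …(+1); best=2260 via (C,merge)
  {ABCD}: card=320000; try (B,hash)→13460, (B,merge)→58260, (A,hash)→171440, (A,nl_idx)→1450040, (B,nl)→1602260, (A,merge)→3050840 …(+1); best=13460 via (B,hash)

cost=13460; order=D,A,C,B; methods=nl_idx,merge,hash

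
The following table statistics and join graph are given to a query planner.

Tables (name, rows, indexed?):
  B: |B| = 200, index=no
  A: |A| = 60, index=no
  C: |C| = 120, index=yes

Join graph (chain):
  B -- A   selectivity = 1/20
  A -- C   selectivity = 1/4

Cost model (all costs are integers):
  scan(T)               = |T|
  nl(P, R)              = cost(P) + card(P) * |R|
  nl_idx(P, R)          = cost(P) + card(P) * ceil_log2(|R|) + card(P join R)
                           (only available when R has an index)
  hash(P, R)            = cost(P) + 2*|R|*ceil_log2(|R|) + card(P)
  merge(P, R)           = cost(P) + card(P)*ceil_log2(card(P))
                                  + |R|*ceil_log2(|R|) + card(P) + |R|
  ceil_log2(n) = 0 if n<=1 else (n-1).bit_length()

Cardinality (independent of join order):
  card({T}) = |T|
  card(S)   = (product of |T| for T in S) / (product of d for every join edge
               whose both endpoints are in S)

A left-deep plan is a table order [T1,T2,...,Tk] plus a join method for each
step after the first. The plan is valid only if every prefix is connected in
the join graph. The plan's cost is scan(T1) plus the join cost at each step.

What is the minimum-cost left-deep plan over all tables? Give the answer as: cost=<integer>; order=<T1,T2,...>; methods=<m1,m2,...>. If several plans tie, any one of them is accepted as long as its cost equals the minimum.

cost=3400; order=B,A,C; methods=hash,hash

Selinger DP (subsets sized 1..n):
  {B}: scan cost=200, card=200
  {A}: scan cost=60, card=60
  {C}: scan cost=120, card=120
  {AB}: card=600; try (A,hash)→1120, (B,merge)→2280, (A,merge)→2420, (B,hash)→3320, (B,nl)→12060, (A,nl)→12200; best=1120 via (A,hash)
  {AC}: card=1800; try (A,hash)→960, (C,merge)→1440, (A,merge)→1500, (C,hash)→1800, (C,nl_idx)→2280, (C,nl)→7260 …(+1); best=960 via (A,hash)
  {ABC}: card=18000; try (C,hash)→3400, (B,hash)→5960, (C,merge)→8680, (C,nl_idx)→23320, (B,merge)→24360, (C,nl)→73120 …(+1); best=3400 via (C,hash)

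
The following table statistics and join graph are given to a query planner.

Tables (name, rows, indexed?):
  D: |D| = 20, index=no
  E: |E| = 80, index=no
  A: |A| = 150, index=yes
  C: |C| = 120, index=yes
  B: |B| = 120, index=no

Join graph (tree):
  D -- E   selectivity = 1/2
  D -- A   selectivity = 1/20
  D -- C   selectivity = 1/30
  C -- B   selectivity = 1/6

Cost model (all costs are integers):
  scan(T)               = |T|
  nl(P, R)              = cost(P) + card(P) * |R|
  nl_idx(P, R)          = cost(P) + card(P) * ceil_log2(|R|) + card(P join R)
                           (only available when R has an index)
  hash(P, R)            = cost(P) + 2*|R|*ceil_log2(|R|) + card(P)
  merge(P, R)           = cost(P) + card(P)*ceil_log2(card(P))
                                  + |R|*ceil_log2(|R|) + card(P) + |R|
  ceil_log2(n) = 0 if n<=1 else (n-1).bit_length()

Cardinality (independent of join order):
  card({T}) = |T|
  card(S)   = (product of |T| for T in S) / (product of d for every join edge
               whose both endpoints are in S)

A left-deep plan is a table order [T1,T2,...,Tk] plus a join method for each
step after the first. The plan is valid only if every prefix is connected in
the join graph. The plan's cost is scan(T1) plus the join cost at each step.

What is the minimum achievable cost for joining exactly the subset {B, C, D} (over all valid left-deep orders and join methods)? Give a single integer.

1840

Selinger DP over subsets of {B,C,D}:
  {D}: scan cost=20, card=20
  {C}: scan cost=120, card=120
  {B}: scan cost=120, card=120
  {CD}: card=80; try (C,nl_idx)→240, (D,hash)→440, (C,merge)→1100, (D,merge)→1200, (C,hash)→1720, (C,nl)→2420 …(+1); best=240 via (C,nl_idx)
  {BC}: card=2400; try (C,hash)→1920, (B,hash)→1920, (C,merge)→2040, (B,merge)→2040, (C,nl_idx)→3360, (C,nl)→14520 …(+1); best=1920 via (C,hash)
  {BCD}: card=1600; try (B,merge)→1840, (B,hash)→2000, (D,hash)→4520, (B,nl)→9840, (D,merge)→33240, (D,nl)→49920; best=1840 via (B,merge)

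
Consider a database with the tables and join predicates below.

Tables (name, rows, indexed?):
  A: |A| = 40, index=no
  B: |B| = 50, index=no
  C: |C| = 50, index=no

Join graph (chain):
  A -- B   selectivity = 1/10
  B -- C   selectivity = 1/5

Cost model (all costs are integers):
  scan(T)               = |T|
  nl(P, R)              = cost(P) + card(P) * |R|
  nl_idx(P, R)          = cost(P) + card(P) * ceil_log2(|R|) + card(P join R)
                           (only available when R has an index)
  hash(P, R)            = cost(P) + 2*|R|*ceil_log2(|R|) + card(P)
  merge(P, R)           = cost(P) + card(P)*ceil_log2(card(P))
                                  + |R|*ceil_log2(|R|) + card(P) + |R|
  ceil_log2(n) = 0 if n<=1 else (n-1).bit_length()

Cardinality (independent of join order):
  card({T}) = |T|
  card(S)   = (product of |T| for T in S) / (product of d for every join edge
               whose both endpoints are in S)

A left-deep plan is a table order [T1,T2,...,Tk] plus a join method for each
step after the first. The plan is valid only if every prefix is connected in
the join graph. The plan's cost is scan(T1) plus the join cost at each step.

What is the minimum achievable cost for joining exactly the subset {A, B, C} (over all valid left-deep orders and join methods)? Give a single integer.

Selinger DP over subsets of {A,B,C}:
  {A}: scan cost=40, card=40
  {B}: scan cost=50, card=50
  {C}: scan cost=50, card=50
  {AB}: card=200; try (A,hash)→580, (B,merge)→670, (B,hash)→680, (A,merge)→680, (B,nl)→2040, (A,nl)→2050; best=580 via (A,hash)
  {BC}: card=500; try (C,hash)→700, (B,hash)→700, (C,merge)→750, (B,merge)→750, (C,nl)→2550, (B,nl)→2550; best=700 via (C,hash)
  {ABC}: card=2000; try (C,hash)→1380, (A,hash)→1680, (C,merge)→2730, (A,merge)→5980, (C,nl)→10580, (A,nl)→20700; best=1380 via (C,hash)

1380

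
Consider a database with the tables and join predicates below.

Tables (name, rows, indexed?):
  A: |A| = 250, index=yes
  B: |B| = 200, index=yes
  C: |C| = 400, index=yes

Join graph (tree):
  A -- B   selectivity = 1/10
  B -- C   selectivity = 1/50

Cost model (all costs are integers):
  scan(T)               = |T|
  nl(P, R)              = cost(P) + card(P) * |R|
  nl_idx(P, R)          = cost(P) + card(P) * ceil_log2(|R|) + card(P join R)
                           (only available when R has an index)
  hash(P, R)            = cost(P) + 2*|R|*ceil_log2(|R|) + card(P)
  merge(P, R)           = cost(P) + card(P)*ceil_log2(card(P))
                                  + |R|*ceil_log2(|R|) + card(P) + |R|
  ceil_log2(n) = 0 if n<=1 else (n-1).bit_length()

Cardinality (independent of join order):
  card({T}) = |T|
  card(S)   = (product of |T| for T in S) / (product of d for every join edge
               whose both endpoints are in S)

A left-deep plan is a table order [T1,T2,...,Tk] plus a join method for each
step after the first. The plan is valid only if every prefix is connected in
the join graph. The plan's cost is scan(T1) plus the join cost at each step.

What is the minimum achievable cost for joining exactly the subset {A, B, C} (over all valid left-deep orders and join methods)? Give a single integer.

9200

Selinger DP over subsets of {A,B,C}:
  {A}: scan cost=250, card=250
  {B}: scan cost=200, card=200
  {C}: scan cost=400, card=400
  {AB}: card=5000; try (B,hash)→3700, (A,merge)→4250, (B,merge)→4300, (A,hash)→4400, (A,nl_idx)→6800, (B,nl_idx)→7250 …(+2); best=3700 via (B,hash)
  {BC}: card=1600; try (C,nl_idx)→3600, (B,hash)→4000, (B,nl_idx)→5200, (C,merge)→6000, (B,merge)→6200, (C,hash)→7600 …(+2); best=3600 via (C,nl_idx)
  {ABC}: card=40000; try (A,hash)→9200, (C,hash)→15900, (A,merge)→25050, (A,nl_idx)→56400, (C,merge)→77700, (C,nl_idx)→88700 …(+2); best=9200 via (A,hash)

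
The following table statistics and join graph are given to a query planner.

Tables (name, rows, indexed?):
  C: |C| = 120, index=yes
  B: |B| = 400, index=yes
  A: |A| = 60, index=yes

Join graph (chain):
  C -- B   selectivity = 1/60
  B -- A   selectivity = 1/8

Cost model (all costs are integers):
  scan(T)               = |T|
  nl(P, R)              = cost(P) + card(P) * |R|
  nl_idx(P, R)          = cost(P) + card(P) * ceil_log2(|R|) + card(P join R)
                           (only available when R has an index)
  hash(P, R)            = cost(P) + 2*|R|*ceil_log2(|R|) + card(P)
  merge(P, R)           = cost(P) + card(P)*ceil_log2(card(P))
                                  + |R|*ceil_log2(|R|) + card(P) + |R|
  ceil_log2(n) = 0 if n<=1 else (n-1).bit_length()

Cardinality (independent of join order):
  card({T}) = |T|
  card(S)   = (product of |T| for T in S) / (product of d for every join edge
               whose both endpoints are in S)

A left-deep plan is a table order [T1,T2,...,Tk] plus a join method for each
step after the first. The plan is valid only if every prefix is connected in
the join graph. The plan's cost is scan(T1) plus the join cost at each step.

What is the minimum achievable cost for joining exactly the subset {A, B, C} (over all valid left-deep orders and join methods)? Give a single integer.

3520

Selinger DP over subsets of {A,B,C}:
  {C}: scan cost=120, card=120
  {B}: scan cost=400, card=400
  {A}: scan cost=60, card=60
  {BC}: card=800; try (B,nl_idx)→2000, (C,hash)→2480, (C,nl_idx)→4000, (B,merge)→5080, (C,merge)→5360, (B,hash)→7440 …(+2); best=2000 via (B,nl_idx)
  {AB}: card=3000; try (A,hash)→1520, (B,nl_idx)→3600, (B,merge)→4480, (A,merge)→4820, (A,nl_idx)→5800, (B,hash)→7320 …(+2); best=1520 via (A,hash)
  {ABC}: card=6000; try (A,hash)→3520, (C,hash)→6200, (A,merge)→11220, (A,nl_idx)→12800, (C,nl_idx)→28520, (C,merge)→41480 …(+2); best=3520 via (A,hash)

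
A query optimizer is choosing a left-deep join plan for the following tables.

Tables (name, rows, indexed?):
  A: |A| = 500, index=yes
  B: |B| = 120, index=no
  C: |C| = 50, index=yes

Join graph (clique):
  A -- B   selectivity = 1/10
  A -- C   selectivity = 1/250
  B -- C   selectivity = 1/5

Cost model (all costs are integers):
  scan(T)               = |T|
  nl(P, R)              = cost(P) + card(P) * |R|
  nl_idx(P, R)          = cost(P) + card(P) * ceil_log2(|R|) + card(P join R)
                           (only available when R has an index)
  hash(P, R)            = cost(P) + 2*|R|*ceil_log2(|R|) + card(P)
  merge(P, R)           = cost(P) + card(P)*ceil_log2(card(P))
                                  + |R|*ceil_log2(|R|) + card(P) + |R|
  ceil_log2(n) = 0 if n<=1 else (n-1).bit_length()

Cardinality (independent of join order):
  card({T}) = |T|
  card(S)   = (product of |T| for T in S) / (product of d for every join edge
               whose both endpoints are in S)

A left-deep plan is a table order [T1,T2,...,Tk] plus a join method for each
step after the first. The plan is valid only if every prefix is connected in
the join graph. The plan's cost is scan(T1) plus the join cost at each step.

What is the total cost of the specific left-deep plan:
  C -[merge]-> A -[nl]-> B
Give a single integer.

step 1: scan C: cost=50, card=50
step 2: join A via merge
    card(P join A) = 50*500/(250) = 100
    cost = 50 + 50*6 + 500*9 + 50 + 500 = 5400
step 3: join B via nl
    card(P join B) = 100*120/(10*5) = 240
    cost = 5400 + 100*120 = 17400

17400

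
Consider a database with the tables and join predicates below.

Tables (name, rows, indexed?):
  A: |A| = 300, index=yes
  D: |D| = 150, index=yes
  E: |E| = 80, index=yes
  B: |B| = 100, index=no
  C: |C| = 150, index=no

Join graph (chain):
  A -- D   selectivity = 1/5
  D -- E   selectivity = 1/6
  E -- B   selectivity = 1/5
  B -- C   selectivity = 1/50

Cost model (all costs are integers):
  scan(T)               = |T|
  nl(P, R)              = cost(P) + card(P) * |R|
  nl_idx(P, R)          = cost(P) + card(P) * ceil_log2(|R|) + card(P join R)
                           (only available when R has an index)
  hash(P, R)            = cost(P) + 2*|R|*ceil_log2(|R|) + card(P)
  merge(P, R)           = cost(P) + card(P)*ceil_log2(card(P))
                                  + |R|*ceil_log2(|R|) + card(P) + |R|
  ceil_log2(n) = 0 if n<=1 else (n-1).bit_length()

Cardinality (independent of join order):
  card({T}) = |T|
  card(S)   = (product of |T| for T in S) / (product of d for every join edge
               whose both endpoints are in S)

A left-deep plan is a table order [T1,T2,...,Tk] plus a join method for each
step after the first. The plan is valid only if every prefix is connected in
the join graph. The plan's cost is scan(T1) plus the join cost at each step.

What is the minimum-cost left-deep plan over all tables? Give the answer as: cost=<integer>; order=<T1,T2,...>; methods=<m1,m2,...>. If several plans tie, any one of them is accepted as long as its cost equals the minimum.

Selinger DP (subsets sized 1..n):
  {A}: scan cost=300, card=300
  {D}: scan cost=150, card=150
  {E}: scan cost=80, card=80
  {B}: scan cost=100, card=100
  {C}: scan cost=150, card=150
  {AD}: card=9000; try (D,hash)→3000, (A,merge)→4500, (D,merge)→4650, (A,hash)→5700, (A,nl_idx)→10500, (D,nl_idx)→11700 …(+2); best=3000 via (D,hash)
  {DE}: card=2000; try (E,hash)→1420, (D,merge)→2070, (E,merge)→2140, (D,hash)→2560, (D,nl_idx)→2720, (E,nl_idx)→3200 …(+2); best=1420 via (E,hash)
  {BE}: card=1600; try (E,hash)→1320, (B,merge)→1520, (E,merge)→1540, (B,hash)→1560, (E,nl_idx)→2400, (B,nl)→8080 …(+1); best=1320 via (E,hash)
  {BC}: card=300; try (B,hash)→1700, (C,merge)→2250, (B,merge)→2300, (C,hash)→2600, (C,nl)→15100, (B,nl)→15150; best=1700 via (B,hash)
  {ADE}: card=120000; try (A,hash)→8820, (E,hash)→13120, (A,merge)→28420, (E,merge)→138640, (A,nl_idx)→139420, (E,nl_idx)→186000 …(+2); best=8820 via (A,hash)
  {BDE}: card=40000; try (B,hash)→4820, (D,hash)→5320, (D,merge)→21870, (B,merge)→26220, (D,nl_idx)→54120, (B,nl)→201420 …(+1); best=4820 via (B,hash)
  {BCE}: card=4800; try (E,hash)→3120, (C,hash)→5320, (E,merge)→5340, (E,nl_idx)→8600, (C,merge)→21870, (E,nl)→25700 …(+1); best=3120 via (E,hash)
  {ABDE}: card=2400000; try (A,hash)→50220, (B,hash)→130220, (A,merge)→687820, (B,merge)→2169620, (A,nl_idx)→2764820, (A,nl)→12004820 …(+1); best=50220 via (A,hash)
  {BCDE}: card=120000; try (D,hash)→10320, (C,hash)→47220, (D,merge)→71670, (D,nl_idx)→161520, (C,merge)→686170, (D,nl)→723120 …(+1); best=10320 via (D,hash)
  {ABCDE}: card=7200000; try (A,hash)→135720, (A,merge)→2173320, (C,hash)→2452620, (A,nl_idx)→8290320, (A,nl)→36010320, (C,merge)→55251570 …(+1); best=135720 via (A,hash)

cost=135720; order=C,B,E,D,A; methods=hash,hash,hash,hash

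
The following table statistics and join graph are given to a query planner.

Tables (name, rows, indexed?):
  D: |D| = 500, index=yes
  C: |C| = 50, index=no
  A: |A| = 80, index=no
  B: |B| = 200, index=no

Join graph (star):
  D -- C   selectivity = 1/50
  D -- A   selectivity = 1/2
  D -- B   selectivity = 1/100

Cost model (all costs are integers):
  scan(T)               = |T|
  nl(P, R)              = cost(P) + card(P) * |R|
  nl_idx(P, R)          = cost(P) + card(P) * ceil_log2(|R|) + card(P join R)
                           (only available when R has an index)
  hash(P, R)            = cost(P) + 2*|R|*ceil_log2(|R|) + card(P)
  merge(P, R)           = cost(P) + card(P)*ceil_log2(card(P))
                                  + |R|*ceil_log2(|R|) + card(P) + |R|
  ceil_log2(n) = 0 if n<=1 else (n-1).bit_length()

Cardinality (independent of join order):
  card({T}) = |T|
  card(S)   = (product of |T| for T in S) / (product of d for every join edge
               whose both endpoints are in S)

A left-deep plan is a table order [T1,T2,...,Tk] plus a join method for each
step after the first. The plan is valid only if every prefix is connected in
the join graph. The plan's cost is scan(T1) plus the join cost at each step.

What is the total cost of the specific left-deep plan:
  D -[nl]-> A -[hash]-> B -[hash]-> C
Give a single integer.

104300

step 1: scan D: cost=500, card=500
step 2: join A via nl
    card(P join A) = 500*80/(2) = 20000
    cost = 500 + 500*80 = 40500
step 3: join B via hash
    card(P join B) = 20000*200/(100) = 40000
    cost = 40500 + 2*200*8 + 20000 = 63700
step 4: join C via hash
    card(P join C) = 40000*50/(50) = 40000
    cost = 63700 + 2*50*6 + 40000 = 104300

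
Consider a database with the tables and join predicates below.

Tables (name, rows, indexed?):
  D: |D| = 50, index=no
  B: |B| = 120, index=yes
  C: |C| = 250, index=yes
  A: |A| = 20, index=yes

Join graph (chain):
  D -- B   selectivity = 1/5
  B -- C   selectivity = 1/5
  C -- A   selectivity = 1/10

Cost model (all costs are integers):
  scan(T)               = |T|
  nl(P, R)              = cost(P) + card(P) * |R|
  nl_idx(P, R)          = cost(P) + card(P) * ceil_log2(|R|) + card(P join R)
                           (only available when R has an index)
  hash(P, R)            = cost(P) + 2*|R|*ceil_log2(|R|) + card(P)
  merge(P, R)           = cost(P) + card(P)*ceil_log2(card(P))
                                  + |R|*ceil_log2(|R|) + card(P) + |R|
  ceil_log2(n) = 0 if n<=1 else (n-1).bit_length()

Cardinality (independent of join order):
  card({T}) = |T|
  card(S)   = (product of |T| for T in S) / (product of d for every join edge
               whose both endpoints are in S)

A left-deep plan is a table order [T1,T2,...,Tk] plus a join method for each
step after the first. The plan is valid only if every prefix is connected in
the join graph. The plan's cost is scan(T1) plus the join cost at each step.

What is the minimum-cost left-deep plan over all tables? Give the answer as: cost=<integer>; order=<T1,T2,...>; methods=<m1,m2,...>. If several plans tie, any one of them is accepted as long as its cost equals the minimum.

cost=15460; order=A,C,B,D; methods=nl_idx,hash,hash

Selinger DP (subsets sized 1..n):
  {D}: scan cost=50, card=50
  {B}: scan cost=120, card=120
  {C}: scan cost=250, card=250
  {A}: scan cost=20, card=20
  {BD}: card=1200; try (D,hash)→840, (B,merge)→1360, (D,merge)→1430, (B,nl_idx)→1600, (B,hash)→1780, (B,nl)→6050 …(+1); best=840 via (D,hash)
  {BC}: card=6000; try (B,hash)→2180, (C,merge)→3330, (B,merge)→3460, (C,hash)→4240, (C,nl_idx)→7080, (B,nl_idx)→8000 …(+2); best=2180 via (B,hash)
  {AC}: card=500; try (C,nl_idx)→680, (A,hash)→700, (A,nl_idx)→2000, (C,merge)→2390, (A,merge)→2620, (C,hash)→4040 …(+2); best=680 via (C,nl_idx)
  {BCD}: card=60000; try (C,hash)→6040, (D,hash)→8780, (C,merge)→17490, (C,nl_idx)→70440, (D,merge)→86530, (C,nl)→300840 …(+1); best=6040 via (C,hash)
  {ABC}: card=12000; try (B,hash)→2860, (B,merge)→6640, (A,hash)→8380, (B,nl_idx)→16180, (A,nl_idx)→44180, (B,nl)→60680 …(+2); best=2860 via (B,hash)
  {ABCD}: card=120000; try (D,hash)→15460, (A,hash)→66240, (D,merge)→183210, (A,nl_idx)→426040, (D,nl)→602860, (A,merge)→1026160 …(+1); best=15460 via (D,hash)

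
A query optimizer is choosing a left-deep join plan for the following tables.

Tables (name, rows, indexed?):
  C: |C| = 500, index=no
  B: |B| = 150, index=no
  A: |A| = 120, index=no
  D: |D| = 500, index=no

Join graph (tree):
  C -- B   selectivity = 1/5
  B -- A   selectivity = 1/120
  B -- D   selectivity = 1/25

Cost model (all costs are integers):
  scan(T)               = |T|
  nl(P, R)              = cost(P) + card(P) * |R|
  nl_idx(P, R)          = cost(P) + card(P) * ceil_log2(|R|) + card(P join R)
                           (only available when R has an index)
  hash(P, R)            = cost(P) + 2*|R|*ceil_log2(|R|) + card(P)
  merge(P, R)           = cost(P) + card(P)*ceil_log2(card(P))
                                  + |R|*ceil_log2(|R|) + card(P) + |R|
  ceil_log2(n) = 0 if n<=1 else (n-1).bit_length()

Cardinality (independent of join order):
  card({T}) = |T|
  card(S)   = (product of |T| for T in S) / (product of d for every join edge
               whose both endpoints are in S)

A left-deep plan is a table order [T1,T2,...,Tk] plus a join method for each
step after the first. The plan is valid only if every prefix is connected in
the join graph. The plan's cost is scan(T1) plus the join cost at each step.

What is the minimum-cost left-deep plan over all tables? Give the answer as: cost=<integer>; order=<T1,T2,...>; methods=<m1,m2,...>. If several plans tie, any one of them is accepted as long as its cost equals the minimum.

cost=20080; order=D,B,A,C; methods=hash,hash,hash

Selinger DP (subsets sized 1..n):
  {C}: scan cost=500, card=500
  {B}: scan cost=150, card=150
  {A}: scan cost=120, card=120
  {D}: scan cost=500, card=500
  {BC}: card=15000; try (B,hash)→3400, (C,merge)→6500, (B,merge)→6850, (C,hash)→9300, (C,nl)→75150, (B,nl)→75500; best=3400 via (B,hash)
  {AB}: card=150; try (A,hash)→1980, (B,merge)→2430, (A,merge)→2460, (B,hash)→2640, (B,nl)→18120, (A,nl)→18150; best=1980 via (A,hash)
  {BD}: card=3000; try (B,hash)→3400, (D,merge)→6500, (B,merge)→6850, (D,hash)→9300, (D,nl)→75150, (B,nl)→75500; best=3400 via (B,hash)
  {ABC}: card=15000; try (C,merge)→8330, (C,hash)→11130, (A,hash)→20080, (C,nl)→76980, (A,merge)→229360, (A,nl)→1803400; best=8330 via (C,merge)
  {BCD}: card=300000; try (C,hash)→15400, (D,hash)→27400, (C,merge)→47400, (D,merge)→233400, (C,nl)→1503400, (D,nl)→7503400; best=15400 via (C,hash)
  {ABD}: card=3000; try (A,hash)→8080, (D,merge)→8330, (D,hash)→11130, (A,merge)→43360, (D,nl)→76980, (A,nl)→363400; best=8080 via (A,hash)
  {ABCD}: card=300000; try (C,hash)→20080, (D,hash)→32330, (C,merge)→52080, (D,merge)→238330, (A,hash)→317080, (C,nl)→1508080 …(+3); best=20080 via (C,hash)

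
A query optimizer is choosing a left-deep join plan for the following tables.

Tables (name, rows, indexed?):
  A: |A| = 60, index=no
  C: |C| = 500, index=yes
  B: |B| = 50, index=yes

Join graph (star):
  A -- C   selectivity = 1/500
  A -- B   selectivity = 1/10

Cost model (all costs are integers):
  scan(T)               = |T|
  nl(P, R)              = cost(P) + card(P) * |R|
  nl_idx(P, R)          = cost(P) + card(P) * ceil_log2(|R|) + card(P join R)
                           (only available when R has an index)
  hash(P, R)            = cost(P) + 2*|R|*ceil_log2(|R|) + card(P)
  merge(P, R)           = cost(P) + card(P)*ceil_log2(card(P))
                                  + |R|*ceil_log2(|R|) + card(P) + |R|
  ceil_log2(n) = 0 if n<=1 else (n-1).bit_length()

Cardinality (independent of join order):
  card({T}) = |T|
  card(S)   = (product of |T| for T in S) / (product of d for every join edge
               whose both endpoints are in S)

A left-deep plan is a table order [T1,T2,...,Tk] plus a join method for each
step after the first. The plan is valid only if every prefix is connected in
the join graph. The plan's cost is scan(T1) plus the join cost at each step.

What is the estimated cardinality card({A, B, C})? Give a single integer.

300

Tables in S: A(60), B(50), C(500)
Edges inside S: A-C(d=500), A-B(d=10)
numerator = 60 * 50 * 500 = 1500000
denominator = 500 * 10 = 5000
card(S) = 1500000 / 5000 = 300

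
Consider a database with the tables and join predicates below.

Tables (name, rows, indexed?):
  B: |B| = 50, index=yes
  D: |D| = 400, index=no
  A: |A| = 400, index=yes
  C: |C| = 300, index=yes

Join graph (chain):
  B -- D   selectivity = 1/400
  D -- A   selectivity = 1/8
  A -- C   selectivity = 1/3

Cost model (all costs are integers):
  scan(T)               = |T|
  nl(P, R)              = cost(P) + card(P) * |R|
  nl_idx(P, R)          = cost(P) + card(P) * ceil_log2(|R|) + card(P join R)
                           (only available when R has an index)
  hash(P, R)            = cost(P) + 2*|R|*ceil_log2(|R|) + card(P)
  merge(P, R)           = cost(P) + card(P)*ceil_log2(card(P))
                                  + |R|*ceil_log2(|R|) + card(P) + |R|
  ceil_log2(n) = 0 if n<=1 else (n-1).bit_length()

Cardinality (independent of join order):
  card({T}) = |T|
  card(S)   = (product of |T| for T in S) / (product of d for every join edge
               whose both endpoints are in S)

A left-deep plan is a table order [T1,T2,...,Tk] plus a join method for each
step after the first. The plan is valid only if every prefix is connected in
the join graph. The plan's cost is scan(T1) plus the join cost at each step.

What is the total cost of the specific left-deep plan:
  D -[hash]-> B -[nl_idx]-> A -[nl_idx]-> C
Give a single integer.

276850

step 1: scan D: cost=400, card=400
step 2: join B via hash
    card(P join B) = 400*50/(400) = 50
    cost = 400 + 2*50*6 + 400 = 1400
step 3: join A via nl_idx
    card(P join A) = 50*400/(8) = 2500
    cost = 1400 + 50*9 + 2500 = 4350
step 4: join C via nl_idx
    card(P join C) = 2500*300/(3) = 250000
    cost = 4350 + 2500*9 + 250000 = 276850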